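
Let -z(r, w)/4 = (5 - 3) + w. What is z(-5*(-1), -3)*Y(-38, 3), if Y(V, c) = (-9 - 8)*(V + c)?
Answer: 2380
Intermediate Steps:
z(r, w) = -8 - 4*w (z(r, w) = -4*((5 - 3) + w) = -4*(2 + w) = -8 - 4*w)
Y(V, c) = -17*V - 17*c (Y(V, c) = -17*(V + c) = -17*V - 17*c)
z(-5*(-1), -3)*Y(-38, 3) = (-8 - 4*(-3))*(-17*(-38) - 17*3) = (-8 + 12)*(646 - 51) = 4*595 = 2380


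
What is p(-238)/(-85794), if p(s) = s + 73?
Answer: 55/28598 ≈ 0.0019232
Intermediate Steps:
p(s) = 73 + s
p(-238)/(-85794) = (73 - 238)/(-85794) = -165*(-1/85794) = 55/28598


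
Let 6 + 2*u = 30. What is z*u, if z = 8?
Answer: 96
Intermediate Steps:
u = 12 (u = -3 + (1/2)*30 = -3 + 15 = 12)
z*u = 8*12 = 96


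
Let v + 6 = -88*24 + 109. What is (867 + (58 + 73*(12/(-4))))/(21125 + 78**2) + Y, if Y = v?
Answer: -54662175/27209 ≈ -2009.0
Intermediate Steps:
v = -2009 (v = -6 + (-88*24 + 109) = -6 + (-2112 + 109) = -6 - 2003 = -2009)
Y = -2009
(867 + (58 + 73*(12/(-4))))/(21125 + 78**2) + Y = (867 + (58 + 73*(12/(-4))))/(21125 + 78**2) - 2009 = (867 + (58 + 73*(12*(-1/4))))/(21125 + 6084) - 2009 = (867 + (58 + 73*(-3)))/27209 - 2009 = (867 + (58 - 219))*(1/27209) - 2009 = (867 - 161)*(1/27209) - 2009 = 706*(1/27209) - 2009 = 706/27209 - 2009 = -54662175/27209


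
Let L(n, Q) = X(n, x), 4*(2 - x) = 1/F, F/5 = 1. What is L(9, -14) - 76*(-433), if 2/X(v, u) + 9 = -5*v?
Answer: 888515/27 ≈ 32908.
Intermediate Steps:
F = 5 (F = 5*1 = 5)
x = 39/20 (x = 2 - ¼/5 = 2 - ¼*⅕ = 2 - 1/20 = 39/20 ≈ 1.9500)
X(v, u) = 2/(-9 - 5*v)
L(n, Q) = -2/(9 + 5*n)
L(9, -14) - 76*(-433) = -2/(9 + 5*9) - 76*(-433) = -2/(9 + 45) + 32908 = -2/54 + 32908 = -2*1/54 + 32908 = -1/27 + 32908 = 888515/27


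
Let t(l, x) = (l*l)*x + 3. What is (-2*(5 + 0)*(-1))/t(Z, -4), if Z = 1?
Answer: -10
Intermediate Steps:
t(l, x) = 3 + x*l**2 (t(l, x) = l**2*x + 3 = x*l**2 + 3 = 3 + x*l**2)
(-2*(5 + 0)*(-1))/t(Z, -4) = (-2*(5 + 0)*(-1))/(3 - 4*1**2) = (-10*(-1))/(3 - 4*1) = (-2*(-5))/(3 - 4) = 10/(-1) = 10*(-1) = -10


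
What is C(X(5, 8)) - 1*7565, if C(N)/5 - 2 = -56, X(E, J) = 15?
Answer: -7835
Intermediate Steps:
C(N) = -270 (C(N) = 10 + 5*(-56) = 10 - 280 = -270)
C(X(5, 8)) - 1*7565 = -270 - 1*7565 = -270 - 7565 = -7835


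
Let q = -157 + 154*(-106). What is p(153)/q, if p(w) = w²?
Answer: -23409/16481 ≈ -1.4204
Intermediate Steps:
q = -16481 (q = -157 - 16324 = -16481)
p(153)/q = 153²/(-16481) = 23409*(-1/16481) = -23409/16481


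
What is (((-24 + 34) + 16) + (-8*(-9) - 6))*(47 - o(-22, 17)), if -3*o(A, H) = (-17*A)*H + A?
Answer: 198628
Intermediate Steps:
o(A, H) = -A/3 + 17*A*H/3 (o(A, H) = -((-17*A)*H + A)/3 = -(-17*A*H + A)/3 = -(A - 17*A*H)/3 = -A/3 + 17*A*H/3)
(((-24 + 34) + 16) + (-8*(-9) - 6))*(47 - o(-22, 17)) = (((-24 + 34) + 16) + (-8*(-9) - 6))*(47 - (-22)*(-1 + 17*17)/3) = ((10 + 16) + (72 - 6))*(47 - (-22)*(-1 + 289)/3) = (26 + 66)*(47 - (-22)*288/3) = 92*(47 - 1*(-2112)) = 92*(47 + 2112) = 92*2159 = 198628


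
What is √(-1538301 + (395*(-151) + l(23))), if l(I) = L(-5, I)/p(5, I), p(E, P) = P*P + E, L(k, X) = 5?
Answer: I*√455663886906/534 ≈ 1264.1*I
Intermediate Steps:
p(E, P) = E + P² (p(E, P) = P² + E = E + P²)
l(I) = 5/(5 + I²)
√(-1538301 + (395*(-151) + l(23))) = √(-1538301 + (395*(-151) + 5/(5 + 23²))) = √(-1538301 + (-59645 + 5/(5 + 529))) = √(-1538301 + (-59645 + 5/534)) = √(-1538301 - 31850425/534) = √(-853303159/534) = I*√455663886906/534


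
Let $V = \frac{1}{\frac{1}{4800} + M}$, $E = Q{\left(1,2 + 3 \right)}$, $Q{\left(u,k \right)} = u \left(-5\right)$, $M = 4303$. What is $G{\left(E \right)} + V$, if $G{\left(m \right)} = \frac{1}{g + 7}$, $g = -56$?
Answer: $- \frac{20419201}{1012065649} \approx -0.020176$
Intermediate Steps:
$Q{\left(u,k \right)} = - 5 u$
$E = -5$ ($E = \left(-5\right) 1 = -5$)
$V = \frac{4800}{20654401}$ ($V = \frac{1}{\frac{1}{4800} + 4303} = \frac{1}{\frac{20654401}{4800}} = \frac{4800}{20654401} \approx 0.0002324$)
$G{\left(m \right)} = - \frac{1}{49}$ ($G{\left(m \right)} = \frac{1}{-56 + 7} = \frac{1}{-49} = - \frac{1}{49}$)
$G{\left(E \right)} + V = - \frac{1}{49} + \frac{4800}{20654401} = - \frac{20419201}{1012065649}$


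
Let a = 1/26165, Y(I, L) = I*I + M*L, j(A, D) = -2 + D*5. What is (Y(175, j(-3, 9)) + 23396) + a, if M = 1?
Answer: 1414584561/26165 ≈ 54064.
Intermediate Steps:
j(A, D) = -2 + 5*D
Y(I, L) = L + I² (Y(I, L) = I*I + 1*L = I² + L = L + I²)
a = 1/26165 ≈ 3.8219e-5
(Y(175, j(-3, 9)) + 23396) + a = (((-2 + 5*9) + 175²) + 23396) + 1/26165 = (((-2 + 45) + 30625) + 23396) + 1/26165 = ((43 + 30625) + 23396) + 1/26165 = (30668 + 23396) + 1/26165 = 54064 + 1/26165 = 1414584561/26165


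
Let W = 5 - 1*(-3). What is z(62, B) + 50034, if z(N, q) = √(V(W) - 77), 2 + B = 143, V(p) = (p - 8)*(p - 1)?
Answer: 50034 + I*√77 ≈ 50034.0 + 8.775*I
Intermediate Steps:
W = 8 (W = 5 + 3 = 8)
V(p) = (-1 + p)*(-8 + p) (V(p) = (-8 + p)*(-1 + p) = (-1 + p)*(-8 + p))
B = 141 (B = -2 + 143 = 141)
z(N, q) = I*√77 (z(N, q) = √((8 + 8² - 9*8) - 77) = √((8 + 64 - 72) - 77) = √(0 - 77) = √(-77) = I*√77)
z(62, B) + 50034 = I*√77 + 50034 = 50034 + I*√77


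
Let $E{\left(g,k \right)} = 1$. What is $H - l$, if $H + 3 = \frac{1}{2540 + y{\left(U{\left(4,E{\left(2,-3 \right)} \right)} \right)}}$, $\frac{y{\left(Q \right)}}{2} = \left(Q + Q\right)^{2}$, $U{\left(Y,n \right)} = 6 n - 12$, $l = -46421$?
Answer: $\frac{131270105}{2828} \approx 46418.0$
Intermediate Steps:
$U{\left(Y,n \right)} = -12 + 6 n$
$y{\left(Q \right)} = 8 Q^{2}$ ($y{\left(Q \right)} = 2 \left(Q + Q\right)^{2} = 2 \left(2 Q\right)^{2} = 2 \cdot 4 Q^{2} = 8 Q^{2}$)
$H = - \frac{8483}{2828}$ ($H = -3 + \frac{1}{2540 + 8 \left(-12 + 6 \cdot 1\right)^{2}} = -3 + \frac{1}{2540 + 8 \left(-12 + 6\right)^{2}} = -3 + \frac{1}{2540 + 8 \left(-6\right)^{2}} = -3 + \frac{1}{2540 + 8 \cdot 36} = -3 + \frac{1}{2540 + 288} = -3 + \frac{1}{2828} = - \frac{8483}{2828} \approx -2.9996$)
$H - l = - \frac{8483}{2828} - -46421 = - \frac{8483}{2828} + 46421 = \frac{131270105}{2828}$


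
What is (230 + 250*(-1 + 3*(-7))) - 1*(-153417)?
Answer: 148147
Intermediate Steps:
(230 + 250*(-1 + 3*(-7))) - 1*(-153417) = (230 + 250*(-1 - 21)) + 153417 = (230 + 250*(-22)) + 153417 = (230 - 5500) + 153417 = -5270 + 153417 = 148147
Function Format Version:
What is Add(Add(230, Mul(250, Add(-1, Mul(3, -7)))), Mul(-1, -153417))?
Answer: 148147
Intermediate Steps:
Add(Add(230, Mul(250, Add(-1, Mul(3, -7)))), Mul(-1, -153417)) = Add(Add(230, Mul(250, Add(-1, -21))), 153417) = Add(Add(230, Mul(250, -22)), 153417) = Add(Add(230, -5500), 153417) = Add(-5270, 153417) = 148147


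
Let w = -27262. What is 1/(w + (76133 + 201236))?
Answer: 1/250107 ≈ 3.9983e-6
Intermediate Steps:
1/(w + (76133 + 201236)) = 1/(-27262 + (76133 + 201236)) = 1/(-27262 + 277369) = 1/250107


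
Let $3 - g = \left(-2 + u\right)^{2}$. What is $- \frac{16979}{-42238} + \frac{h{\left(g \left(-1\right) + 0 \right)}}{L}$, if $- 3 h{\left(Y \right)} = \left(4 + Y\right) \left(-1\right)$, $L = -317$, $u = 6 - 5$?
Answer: $\frac{16062553}{40168338} \approx 0.39988$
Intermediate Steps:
$u = 1$
$g = 2$ ($g = 3 - \left(-2 + 1\right)^{2} = 3 - \left(-1\right)^{2} = 3 - 1 = 2$)
$h{\left(Y \right)} = \frac{4}{3} + \frac{Y}{3}$ ($h{\left(Y \right)} = - \frac{\left(4 + Y\right) \left(-1\right)}{3} = - \frac{-4 - Y}{3} = \frac{4}{3} + \frac{Y}{3}$)
$- \frac{16979}{-42238} + \frac{h{\left(g \left(-1\right) + 0 \right)}}{L} = - \frac{16979}{-42238} + \frac{\frac{4}{3} + \frac{2 \left(-1\right) + 0}{3}}{-317} = \left(-16979\right) \left(- \frac{1}{42238}\right) + \left(\frac{4}{3} + \frac{-2 + 0}{3}\right) \left(- \frac{1}{317}\right) = \frac{16979}{42238} + \left(\frac{4}{3} + \frac{1}{3} \left(-2\right)\right) \left(- \frac{1}{317}\right) = \frac{16979}{42238} + \left(\frac{4}{3} - \frac{2}{3}\right) \left(- \frac{1}{317}\right) = \frac{16979}{42238} + \frac{2}{3} \left(- \frac{1}{317}\right) = \frac{16979}{42238} - \frac{2}{951} = \frac{16062553}{40168338}$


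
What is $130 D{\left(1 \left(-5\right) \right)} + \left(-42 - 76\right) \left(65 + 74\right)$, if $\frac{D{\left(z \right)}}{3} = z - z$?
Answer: $-16402$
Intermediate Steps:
$D{\left(z \right)} = 0$ ($D{\left(z \right)} = 3 \left(z - z\right) = 3 \cdot 0 = 0$)
$130 D{\left(1 \left(-5\right) \right)} + \left(-42 - 76\right) \left(65 + 74\right) = 130 \cdot 0 + \left(-42 - 76\right) \left(65 + 74\right) = 0 - 16402 = -16402$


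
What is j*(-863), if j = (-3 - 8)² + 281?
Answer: -346926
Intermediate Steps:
j = 402 (j = (-11)² + 281 = 121 + 281 = 402)
j*(-863) = 402*(-863) = -346926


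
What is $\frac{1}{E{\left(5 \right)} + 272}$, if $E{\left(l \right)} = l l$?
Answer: $\frac{1}{297} \approx 0.003367$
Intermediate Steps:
$E{\left(l \right)} = l^{2}$
$\frac{1}{E{\left(5 \right)} + 272} = \frac{1}{5^{2} + 272} = \frac{1}{25 + 272} = \frac{1}{297}$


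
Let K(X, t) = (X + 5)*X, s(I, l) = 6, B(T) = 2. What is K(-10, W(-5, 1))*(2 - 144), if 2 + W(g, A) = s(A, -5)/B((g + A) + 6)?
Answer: -7100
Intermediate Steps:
W(g, A) = 1 (W(g, A) = -2 + 6/2 = -2 + 6*(½) = -2 + 3 = 1)
K(X, t) = X*(5 + X) (K(X, t) = (5 + X)*X = X*(5 + X))
K(-10, W(-5, 1))*(2 - 144) = (-10*(5 - 10))*(2 - 144) = -10*(-5)*(-142) = 50*(-142) = -7100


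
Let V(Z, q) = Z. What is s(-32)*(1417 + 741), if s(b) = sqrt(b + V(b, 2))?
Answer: 17264*I ≈ 17264.0*I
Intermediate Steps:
s(b) = sqrt(2)*sqrt(b) (s(b) = sqrt(b + b) = sqrt(2*b) = sqrt(2)*sqrt(b))
s(-32)*(1417 + 741) = (sqrt(2)*sqrt(-32))*(1417 + 741) = (sqrt(2)*(4*I*sqrt(2)))*2158 = (8*I)*2158 = 17264*I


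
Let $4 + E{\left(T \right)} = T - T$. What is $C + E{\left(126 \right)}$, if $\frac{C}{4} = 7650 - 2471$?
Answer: $20712$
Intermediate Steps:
$C = 20716$ ($C = 4 \left(7650 - 2471\right) = 4 \cdot 5179 = 20716$)
$E{\left(T \right)} = -4$ ($E{\left(T \right)} = -4 + \left(T - T\right) = -4 + 0 = -4$)
$C + E{\left(126 \right)} = 20716 - 4 = 20712$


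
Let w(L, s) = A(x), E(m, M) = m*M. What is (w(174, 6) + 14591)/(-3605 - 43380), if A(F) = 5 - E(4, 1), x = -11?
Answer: -14592/46985 ≈ -0.31057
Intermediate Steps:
E(m, M) = M*m
A(F) = 1 (A(F) = 5 - 4 = 1)
w(L, s) = 1
(w(174, 6) + 14591)/(-3605 - 43380) = (1 + 14591)/(-3605 - 43380) = 14592/(-46985) = 14592*(-1/46985) = -14592/46985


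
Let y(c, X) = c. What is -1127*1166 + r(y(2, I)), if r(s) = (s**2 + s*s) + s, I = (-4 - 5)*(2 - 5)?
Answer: -1314072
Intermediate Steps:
I = 27 (I = -9*(-3) = 27)
r(s) = s + 2*s**2 (r(s) = (s**2 + s**2) + s = 2*s**2 + s = s + 2*s**2)
-1127*1166 + r(y(2, I)) = -1127*1166 + 2*(1 + 2*2) = -1314082 + 2*(1 + 4) = -1314082 + 2*5 = -1314082 + 10 = -1314072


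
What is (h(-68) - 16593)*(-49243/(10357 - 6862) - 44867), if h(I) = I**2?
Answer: 1877450254352/3495 ≈ 5.3718e+8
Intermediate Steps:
(h(-68) - 16593)*(-49243/(10357 - 6862) - 44867) = ((-68)**2 - 16593)*(-49243/(10357 - 6862) - 44867) = (4624 - 16593)*(-49243/3495 - 44867) = -11969*(-49243*1/3495 - 44867) = -11969*(-49243/3495 - 44867) = -11969*(-156859408/3495) = 1877450254352/3495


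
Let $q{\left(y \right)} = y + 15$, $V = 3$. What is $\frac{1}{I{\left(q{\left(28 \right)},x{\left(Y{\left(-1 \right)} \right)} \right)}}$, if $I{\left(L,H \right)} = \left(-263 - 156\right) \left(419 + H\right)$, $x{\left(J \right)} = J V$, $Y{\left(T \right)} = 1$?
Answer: $- \frac{1}{176818} \approx -5.6555 \cdot 10^{-6}$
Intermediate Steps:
$q{\left(y \right)} = 15 + y$
$x{\left(J \right)} = 3 J$ ($x{\left(J \right)} = J 3 = 3 J$)
$I{\left(L,H \right)} = -175561 - 419 H$ ($I{\left(L,H \right)} = - 419 \left(419 + H\right) = -175561 - 419 H$)
$\frac{1}{I{\left(q{\left(28 \right)},x{\left(Y{\left(-1 \right)} \right)} \right)}} = \frac{1}{-175561 - 419 \cdot 3 \cdot 1} = \frac{1}{-175561 - 1257} = \frac{1}{-176818} = - \frac{1}{176818}$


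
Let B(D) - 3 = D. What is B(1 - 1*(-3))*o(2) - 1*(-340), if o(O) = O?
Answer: 354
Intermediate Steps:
B(D) = 3 + D
B(1 - 1*(-3))*o(2) - 1*(-340) = (3 + (1 - 1*(-3)))*2 - 1*(-340) = (3 + (1 + 3))*2 + 340 = (3 + 4)*2 + 340 = 7*2 + 340 = 14 + 340 = 354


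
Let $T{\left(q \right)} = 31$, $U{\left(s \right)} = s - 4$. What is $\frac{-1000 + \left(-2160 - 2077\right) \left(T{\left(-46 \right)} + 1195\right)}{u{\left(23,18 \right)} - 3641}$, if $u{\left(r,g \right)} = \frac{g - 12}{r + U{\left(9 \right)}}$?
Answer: $\frac{72737868}{50971} \approx 1427.0$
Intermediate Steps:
$U{\left(s \right)} = -4 + s$
$u{\left(r,g \right)} = \frac{-12 + g}{5 + r}$ ($u{\left(r,g \right)} = \frac{g - 12}{r + \left(-4 + 9\right)} = \frac{-12 + g}{r + 5} = \frac{-12 + g}{5 + r}$)
$\frac{-1000 + \left(-2160 - 2077\right) \left(T{\left(-46 \right)} + 1195\right)}{u{\left(23,18 \right)} - 3641} = \frac{-1000 + \left(-2160 - 2077\right) \left(31 + 1195\right)}{\frac{-12 + 18}{5 + 23} - 3641} = \frac{-1000 - 5194562}{\frac{1}{28} \cdot 6 - 3641} = - \frac{5195562}{\frac{3}{14} - 3641} = - \frac{5195562}{- \frac{50971}{14}} = \left(-5195562\right) \left(- \frac{14}{50971}\right) = \frac{72737868}{50971}$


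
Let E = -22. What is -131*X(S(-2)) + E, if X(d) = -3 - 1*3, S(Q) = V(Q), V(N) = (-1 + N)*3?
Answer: 764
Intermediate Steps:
V(N) = -3 + 3*N
S(Q) = -3 + 3*Q
X(d) = -6 (X(d) = -3 - 3 = -6)
-131*X(S(-2)) + E = -131*(-6) - 22 = 786 - 22 = 764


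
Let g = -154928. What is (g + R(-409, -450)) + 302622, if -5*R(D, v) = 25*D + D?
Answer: 749104/5 ≈ 1.4982e+5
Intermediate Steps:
R(D, v) = -26*D/5 (R(D, v) = -(25*D + D)/5 = -26*D/5)
(g + R(-409, -450)) + 302622 = (-154928 - 26/5*(-409)) + 302622 = (-154928 + 10634/5) + 302622 = -764006/5 + 302622 = 749104/5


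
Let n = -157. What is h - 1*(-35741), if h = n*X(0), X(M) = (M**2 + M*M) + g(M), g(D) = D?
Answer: 35741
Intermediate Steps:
X(M) = M + 2*M**2 (X(M) = (M**2 + M*M) + M = (M**2 + M**2) + M = 2*M**2 + M = M + 2*M**2)
h = 0 (h = -0*(1 + 2*0) = -0*(1 + 0) = -0 = -157*0 = 0)
h - 1*(-35741) = 0 - 1*(-35741) = 0 + 35741 = 35741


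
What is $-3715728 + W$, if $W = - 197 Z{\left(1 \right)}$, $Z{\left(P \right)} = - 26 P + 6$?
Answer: $-3711788$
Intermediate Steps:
$Z{\left(P \right)} = 6 - 26 P$
$W = 3940$ ($W = - 197 \left(6 - 26\right) = \left(-197\right) \left(-20\right) = 3940$)
$-3715728 + W = -3715728 + 3940 = -3711788$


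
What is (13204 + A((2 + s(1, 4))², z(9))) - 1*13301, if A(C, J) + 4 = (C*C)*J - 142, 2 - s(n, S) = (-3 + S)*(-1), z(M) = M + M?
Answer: 11007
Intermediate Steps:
z(M) = 2*M
s(n, S) = -1 + S (s(n, S) = 2 - (-3 + S)*(-1) = 2 - (3 - S) = 2 + (-3 + S) = -1 + S)
A(C, J) = -146 + J*C² (A(C, J) = -4 + ((C*C)*J - 142) = -4 + (C²*J - 142) = -4 + (J*C² - 142) = -4 + (-142 + J*C²) = -146 + J*C²)
(13204 + A((2 + s(1, 4))², z(9))) - 1*13301 = (13204 + (-146 + (2*9)*((2 + (-1 + 4))²)²)) - 1*13301 = (13204 + (-146 + 18*((2 + 3)²)²)) - 13301 = (13204 + (-146 + 18*(5²)²)) - 13301 = (13204 + (-146 + 18*25²)) - 13301 = (13204 + (-146 + 18*625)) - 13301 = (13204 + (-146 + 11250)) - 13301 = (13204 + 11104) - 13301 = 24308 - 13301 = 11007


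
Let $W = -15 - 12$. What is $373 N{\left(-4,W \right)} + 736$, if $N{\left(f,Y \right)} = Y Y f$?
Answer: $-1086932$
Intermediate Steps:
$W = -27$
$N{\left(f,Y \right)} = f Y^{2}$ ($N{\left(f,Y \right)} = Y^{2} f = f Y^{2}$)
$373 N{\left(-4,W \right)} + 736 = 373 \left(- 4 \left(-27\right)^{2}\right) + 736 = 373 \left(\left(-4\right) 729\right) + 736 = 373 \left(-2916\right) + 736 = -1087668 + 736 = -1086932$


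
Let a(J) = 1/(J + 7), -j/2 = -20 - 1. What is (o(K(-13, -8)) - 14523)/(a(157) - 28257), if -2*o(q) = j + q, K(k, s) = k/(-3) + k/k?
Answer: 7156960/13902441 ≈ 0.51480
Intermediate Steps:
j = 42 (j = -2*(-20 - 1) = -2*(-21) = 42)
a(J) = 1/(7 + J)
K(k, s) = 1 - k/3 (K(k, s) = k*(-⅓) + 1 = -k/3 + 1 = 1 - k/3)
o(q) = -21 - q/2 (o(q) = -(42 + q)/2 = -21 - q/2)
(o(K(-13, -8)) - 14523)/(a(157) - 28257) = ((-21 - (1 - ⅓*(-13))/2) - 14523)/(1/(7 + 157) - 28257) = ((-21 - (1 + 13/3)/2) - 14523)/(1/164 - 28257) = ((-21 - ½*16/3) - 14523)/(1/164 - 28257) = ((-21 - 8/3) - 14523)/(-4634147/164) = (-71/3 - 14523)*(-164/4634147) = -43640/3*(-164/4634147) = 7156960/13902441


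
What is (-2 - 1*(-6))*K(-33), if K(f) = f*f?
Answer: 4356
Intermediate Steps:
K(f) = f²
(-2 - 1*(-6))*K(-33) = (-2 - 1*(-6))*(-33)² = (-2 + 6)*1089 = 4*1089 = 4356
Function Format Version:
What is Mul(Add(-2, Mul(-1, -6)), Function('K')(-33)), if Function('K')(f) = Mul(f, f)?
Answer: 4356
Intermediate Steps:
Function('K')(f) = Pow(f, 2)
Mul(Add(-2, Mul(-1, -6)), Function('K')(-33)) = Mul(Add(-2, Mul(-1, -6)), Pow(-33, 2)) = Mul(Add(-2, 6), 1089) = Mul(4, 1089) = 4356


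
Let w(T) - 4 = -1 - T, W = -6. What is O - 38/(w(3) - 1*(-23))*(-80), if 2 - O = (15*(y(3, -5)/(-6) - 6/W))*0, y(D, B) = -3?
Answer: 3086/23 ≈ 134.17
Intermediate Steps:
w(T) = 3 - T (w(T) = 4 + (-1 - T) = 3 - T)
O = 2 (O = 2 - 15*(-3/(-6) - 6/(-6))*0 = 2 - 15*(-3*(-1/6) - 6*(-1/6))*0 = 2 - 15*(1/2 + 1)*0 = 2 - 15*(3/2)*0 = 2 - 45*0/2 = 2 - 1*0 = 2 + 0 = 2)
O - 38/(w(3) - 1*(-23))*(-80) = 2 - 38/((3 - 1*3) - 1*(-23))*(-80) = 2 - 38/((3 - 3) + 23)*(-80) = 2 - 38/(0 + 23)*(-80) = 2 - 38/23*(-80) = 2 - 38*(1/23)*(-80) = 2 - 38*(-80)/23 = 2 - 1*(-3040/23) = 2 + 3040/23 = 3086/23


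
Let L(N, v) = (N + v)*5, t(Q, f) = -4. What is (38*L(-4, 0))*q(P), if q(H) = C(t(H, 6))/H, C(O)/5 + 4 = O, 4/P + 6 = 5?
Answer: -7600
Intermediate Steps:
P = -4 (P = 4/(-6 + 5) = 4/(-1) = 4*(-1) = -4)
C(O) = -20 + 5*O
q(H) = -40/H (q(H) = (-20 + 5*(-4))/H = (-20 - 20)/H = -40/H)
L(N, v) = 5*N + 5*v
(38*L(-4, 0))*q(P) = (38*(5*(-4) + 5*0))*(-40/(-4)) = (38*(-20 + 0))*(-40*(-¼)) = (38*(-20))*10 = -760*10 = -7600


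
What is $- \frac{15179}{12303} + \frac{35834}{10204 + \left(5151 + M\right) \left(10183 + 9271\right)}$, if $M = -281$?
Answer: $- \frac{239631226039}{194287302792} \approx -1.2334$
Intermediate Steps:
$- \frac{15179}{12303} + \frac{35834}{10204 + \left(5151 + M\right) \left(10183 + 9271\right)} = - \frac{15179}{12303} + \frac{35834}{10204 + \left(5151 - 281\right) \left(10183 + 9271\right)} = \left(-15179\right) \frac{1}{12303} + \frac{35834}{10204 + 4870 \cdot 19454} = - \frac{15179}{12303} + \frac{35834}{10204 + 94740980} = - \frac{15179}{12303} + \frac{35834}{94751184} = - \frac{15179}{12303} + 35834 \cdot \frac{1}{94751184} = - \frac{15179}{12303} + \frac{17917}{47375592} = - \frac{239631226039}{194287302792}$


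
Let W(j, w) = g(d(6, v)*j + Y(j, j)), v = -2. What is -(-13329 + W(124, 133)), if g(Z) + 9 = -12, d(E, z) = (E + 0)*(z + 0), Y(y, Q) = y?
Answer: 13350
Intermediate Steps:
d(E, z) = E*z
g(Z) = -21 (g(Z) = -9 - 12 = -21)
W(j, w) = -21
-(-13329 + W(124, 133)) = -(-13329 - 21) = -1*(-13350) = 13350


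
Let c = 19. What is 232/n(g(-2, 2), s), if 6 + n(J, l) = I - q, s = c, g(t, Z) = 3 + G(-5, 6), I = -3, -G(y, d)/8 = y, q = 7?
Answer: -29/2 ≈ -14.500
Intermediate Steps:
G(y, d) = -8*y
g(t, Z) = 43 (g(t, Z) = 3 - 8*(-5) = 3 + 40 = 43)
s = 19
n(J, l) = -16 (n(J, l) = -6 + (-3 - 1*7) = -6 + (-3 - 7) = -6 - 10 = -16)
232/n(g(-2, 2), s) = 232/(-16) = 232*(-1/16) = -29/2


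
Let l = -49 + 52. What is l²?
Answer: 9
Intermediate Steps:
l = 3
l² = 3² = 9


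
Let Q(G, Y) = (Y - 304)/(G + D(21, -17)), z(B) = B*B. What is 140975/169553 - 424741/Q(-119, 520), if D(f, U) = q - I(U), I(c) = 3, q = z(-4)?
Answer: 3816869096269/18311724 ≈ 2.0844e+5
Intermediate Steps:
z(B) = B²
q = 16 (q = (-4)² = 16)
D(f, U) = 13 (D(f, U) = 16 - 1*3 = 16 - 3 = 13)
Q(G, Y) = (-304 + Y)/(13 + G) (Q(G, Y) = (Y - 304)/(G + 13) = (-304 + Y)/(13 + G))
140975/169553 - 424741/Q(-119, 520) = 140975/169553 - 424741*(13 - 119)/(-304 + 520) = 140975*(1/169553) - 424741/(216/(-106)) = 140975/169553 - 424741/((-1/106*216)) = 140975/169553 - 424741/(-108/53) = 140975/169553 - 424741*(-53/108) = 140975/169553 + 22511273/108 = 3816869096269/18311724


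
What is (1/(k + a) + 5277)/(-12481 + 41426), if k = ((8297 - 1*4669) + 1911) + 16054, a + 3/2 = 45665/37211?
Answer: 8480001571633/46513860780135 ≈ 0.18231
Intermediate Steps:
a = -20303/74422 (a = -3/2 + 45665/37211 = -20303/74422 ≈ -0.27281)
k = 21593 (k = ((8297 - 4669) + 1911) + 16054 = (3628 + 1911) + 16054 = 5539 + 16054 = 21593)
(1/(k + a) + 5277)/(-12481 + 41426) = (1/(21593 - 20303/74422) + 5277)/(-12481 + 41426) = (1/(1606973943/74422) + 5277)/28945 = (74422/1606973943 + 5277)*(1/28945) = (8480001571633/1606973943)*(1/28945) = 8480001571633/46513860780135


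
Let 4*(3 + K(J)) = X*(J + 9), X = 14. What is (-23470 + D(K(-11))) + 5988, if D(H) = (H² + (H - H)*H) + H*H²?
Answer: -18382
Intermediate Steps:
K(J) = 57/2 + 7*J/2 (K(J) = -3 + (14*(J + 9))/4 = -3 + (14*(9 + J))/4 = -3 + (126 + 14*J)/4 = -3 + (63/2 + 7*J/2) = 57/2 + 7*J/2)
D(H) = H² + H³ (D(H) = (H² + 0*H) + H³ = (H² + 0) + H³ = H² + H³)
(-23470 + D(K(-11))) + 5988 = (-23470 + (57/2 + (7/2)*(-11))²*(1 + (57/2 + (7/2)*(-11)))) + 5988 = (-23470 + (57/2 - 77/2)²*(1 + (57/2 - 77/2))) + 5988 = (-23470 + (-10)²*(1 - 10)) + 5988 = (-23470 + 100*(-9)) + 5988 = (-23470 - 900) + 5988 = -24370 + 5988 = -18382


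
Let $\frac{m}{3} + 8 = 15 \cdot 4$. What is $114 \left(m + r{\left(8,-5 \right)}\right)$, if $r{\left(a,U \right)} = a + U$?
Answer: $18126$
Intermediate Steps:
$m = 156$ ($m = -24 + 3 \cdot 15 \cdot 4 = -24 + 3 \cdot 60 = -24 + 180 = 156$)
$r{\left(a,U \right)} = U + a$
$114 \left(m + r{\left(8,-5 \right)}\right) = 114 \left(156 + \left(-5 + 8\right)\right) = 114 \left(156 + 3\right) = 114 \cdot 159 = 18126$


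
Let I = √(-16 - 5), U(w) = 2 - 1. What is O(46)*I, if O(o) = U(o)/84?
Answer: I*√21/84 ≈ 0.054554*I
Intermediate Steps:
U(w) = 1
O(o) = 1/84
I = I*√21 (I = √(-21) = I*√21 ≈ 4.5826*I)
O(46)*I = (I*√21)/84 = I*√21/84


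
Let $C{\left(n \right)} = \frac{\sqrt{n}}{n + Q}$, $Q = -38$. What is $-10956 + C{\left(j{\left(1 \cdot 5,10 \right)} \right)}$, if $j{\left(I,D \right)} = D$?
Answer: $-10956 - \frac{\sqrt{10}}{28} \approx -10956.0$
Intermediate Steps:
$C{\left(n \right)} = \frac{\sqrt{n}}{-38 + n}$ ($C{\left(n \right)} = \frac{\sqrt{n}}{n - 38} = \frac{\sqrt{n}}{-38 + n}$)
$-10956 + C{\left(j{\left(1 \cdot 5,10 \right)} \right)} = -10956 + \frac{\sqrt{10}}{-38 + 10} = -10956 + \frac{\sqrt{10}}{-28} = -10956 + \sqrt{10} \left(- \frac{1}{28}\right) = -10956 - \frac{\sqrt{10}}{28}$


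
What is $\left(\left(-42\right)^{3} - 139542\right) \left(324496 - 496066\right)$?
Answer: $36652499100$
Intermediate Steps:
$\left(\left(-42\right)^{3} - 139542\right) \left(324496 - 496066\right) = \left(-74088 - 139542\right) \left(-171570\right) = \left(-213630\right) \left(-171570\right) = 36652499100$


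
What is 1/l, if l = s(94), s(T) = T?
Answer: 1/94 ≈ 0.010638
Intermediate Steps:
l = 94
1/l = 1/94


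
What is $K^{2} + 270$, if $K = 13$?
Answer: $439$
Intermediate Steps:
$K^{2} + 270 = 13^{2} + 270 = 169 + 270 = 439$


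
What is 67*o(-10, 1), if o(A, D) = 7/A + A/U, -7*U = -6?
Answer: -24857/30 ≈ -828.57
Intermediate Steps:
U = 6/7 (U = -⅐*(-6) = 6/7 ≈ 0.85714)
o(A, D) = 7/A + 7*A/6 (o(A, D) = 7/A + A/(6/7) = 7/A + A*(7/6) = 7/A + 7*A/6)
67*o(-10, 1) = 67*(7/(-10) + (7/6)*(-10)) = 67*(7*(-⅒) - 35/3) = 67*(-7/10 - 35/3) = 67*(-371/30) = -24857/30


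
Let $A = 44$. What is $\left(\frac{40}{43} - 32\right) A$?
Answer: $- \frac{58784}{43} \approx -1367.1$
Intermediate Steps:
$\left(\frac{40}{43} - 32\right) A = \left(\frac{40}{43} - 32\right) 44 = \left(- \frac{1336}{43}\right) 44 = - \frac{58784}{43}$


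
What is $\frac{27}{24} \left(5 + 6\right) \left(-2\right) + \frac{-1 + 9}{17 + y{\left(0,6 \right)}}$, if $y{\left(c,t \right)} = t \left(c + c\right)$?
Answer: $- \frac{1651}{68} \approx -24.279$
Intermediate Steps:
$y{\left(c,t \right)} = 2 c t$ ($y{\left(c,t \right)} = t 2 c = 2 c t$)
$\frac{27}{24} \left(5 + 6\right) \left(-2\right) + \frac{-1 + 9}{17 + y{\left(0,6 \right)}} = \frac{27}{24} \left(5 + 6\right) \left(-2\right) + \frac{-1 + 9}{17 + 2 \cdot 0 \cdot 6} = 27 \cdot \frac{1}{24} \cdot 11 \left(-2\right) + \frac{8}{17 + 0} = \frac{9}{8} \left(-22\right) + \frac{8}{17} = - \frac{99}{4} + 8 \cdot \frac{1}{17} = - \frac{99}{4} + \frac{8}{17} = - \frac{1651}{68}$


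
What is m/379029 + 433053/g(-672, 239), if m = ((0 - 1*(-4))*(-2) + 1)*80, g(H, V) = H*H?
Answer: 2601377119/2716879872 ≈ 0.95749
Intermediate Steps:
g(H, V) = H²
m = -560 (m = ((0 + 4)*(-2) + 1)*80 = (4*(-2) + 1)*80 = (-8 + 1)*80 = -7*80 = -560)
m/379029 + 433053/g(-672, 239) = -560/379029 + 433053/((-672)²) = -560*1/379029 + 433053/451584 = -80/54147 + 433053*(1/451584) = -80/54147 + 48117/50176 = 2601377119/2716879872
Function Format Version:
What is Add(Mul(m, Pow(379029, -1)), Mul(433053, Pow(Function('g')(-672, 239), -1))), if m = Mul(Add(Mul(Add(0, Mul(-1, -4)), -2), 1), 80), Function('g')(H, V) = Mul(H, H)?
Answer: Rational(2601377119, 2716879872) ≈ 0.95749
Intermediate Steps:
Function('g')(H, V) = Pow(H, 2)
m = -560 (m = Mul(Add(Mul(Add(0, 4), -2), 1), 80) = Mul(Add(Mul(4, -2), 1), 80) = Mul(Add(-8, 1), 80) = Mul(-7, 80) = -560)
Add(Mul(m, Pow(379029, -1)), Mul(433053, Pow(Function('g')(-672, 239), -1))) = Add(Mul(-560, Pow(379029, -1)), Mul(433053, Pow(Pow(-672, 2), -1))) = Add(Mul(-560, Rational(1, 379029)), Mul(433053, Pow(451584, -1))) = Add(Rational(-80, 54147), Mul(433053, Rational(1, 451584))) = Add(Rational(-80, 54147), Rational(48117, 50176)) = Rational(2601377119, 2716879872)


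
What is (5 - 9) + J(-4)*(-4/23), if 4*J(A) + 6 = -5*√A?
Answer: -86/23 + 10*I/23 ≈ -3.7391 + 0.43478*I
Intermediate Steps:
J(A) = -3/2 - 5*√A/4 (J(A) = -3/2 + (-5*√A)/4 = -3/2 - 5*√A/4)
(5 - 9) + J(-4)*(-4/23) = (5 - 9) + (-3/2 - 5*I/2)*(-4/23) = -4 + (-3/2 - 5*I/2)*(-4*1/23) = -4 + (-3/2 - 5*I/2)*(-4/23) = -4 + (6/23 + 10*I/23) = -86/23 + 10*I/23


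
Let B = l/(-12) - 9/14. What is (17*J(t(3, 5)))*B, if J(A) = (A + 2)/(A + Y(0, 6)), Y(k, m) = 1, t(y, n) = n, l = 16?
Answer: -1411/36 ≈ -39.194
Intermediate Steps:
B = -83/42 (B = 16/(-12) - 9/14 = 16*(-1/12) - 9*1/14 = -4/3 - 9/14 = -83/42 ≈ -1.9762)
J(A) = (2 + A)/(1 + A) (J(A) = (A + 2)/(A + 1) = (2 + A)/(1 + A))
(17*J(t(3, 5)))*B = (17*((2 + 5)/(1 + 5)))*(-83/42) = (17*(7/6))*(-83/42) = (119/6)*(-83/42) = -1411/36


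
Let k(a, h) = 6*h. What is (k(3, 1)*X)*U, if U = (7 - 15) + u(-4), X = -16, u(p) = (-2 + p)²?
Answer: -2688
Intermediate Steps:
U = 28 (U = (7 - 15) + (-2 - 4)² = -8 + (-6)² = -8 + 36 = 28)
(k(3, 1)*X)*U = ((6*1)*(-16))*28 = (6*(-16))*28 = -96*28 = -2688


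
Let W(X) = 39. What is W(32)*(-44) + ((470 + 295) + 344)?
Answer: -607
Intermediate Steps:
W(32)*(-44) + ((470 + 295) + 344) = 39*(-44) + ((470 + 295) + 344) = -1716 + (765 + 344) = -1716 + 1109 = -607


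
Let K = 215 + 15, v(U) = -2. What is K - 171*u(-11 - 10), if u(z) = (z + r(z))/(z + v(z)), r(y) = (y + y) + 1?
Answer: -5312/23 ≈ -230.96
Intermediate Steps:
r(y) = 1 + 2*y (r(y) = 2*y + 1 = 1 + 2*y)
K = 230
u(z) = (1 + 3*z)/(-2 + z) (u(z) = (z + (1 + 2*z))/(z - 2) = (1 + 3*z)/(-2 + z))
K - 171*u(-11 - 10) = 230 - 171*(1 + 3*(-11 - 10))/(-2 + (-11 - 10)) = 230 - 171*(1 + 3*(-21))/(-2 - 21) = 230 - 171*(1 - 63)/(-23) = 230 - (-171)*(-62)/23 = 230 - 171*62/23 = 230 - 10602/23 = -5312/23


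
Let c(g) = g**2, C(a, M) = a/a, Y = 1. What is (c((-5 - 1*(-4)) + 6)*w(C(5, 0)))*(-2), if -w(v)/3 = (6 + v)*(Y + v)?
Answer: 2100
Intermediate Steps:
C(a, M) = 1
w(v) = -3*(1 + v)*(6 + v) (w(v) = -3*(6 + v)*(1 + v) = -3*(1 + v)*(6 + v))
(c((-5 - 1*(-4)) + 6)*w(C(5, 0)))*(-2) = (((-5 - 1*(-4)) + 6)**2*(-18 - 21*1 - 3*1**2))*(-2) = (((-5 + 4) + 6)**2*(-18 - 21 - 3*1))*(-2) = ((-1 + 6)**2*(-18 - 21 - 3))*(-2) = (5**2*(-42))*(-2) = (25*(-42))*(-2) = -1050*(-2) = 2100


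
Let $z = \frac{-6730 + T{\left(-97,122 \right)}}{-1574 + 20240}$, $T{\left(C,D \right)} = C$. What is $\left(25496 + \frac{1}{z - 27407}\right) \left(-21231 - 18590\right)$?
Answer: $- \frac{519400984799617238}{511585889} \approx -1.0153 \cdot 10^{9}$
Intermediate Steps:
$z = - \frac{6827}{18666}$ ($z = \frac{-6730 - 97}{-1574 + 20240} = - \frac{6827}{18666} \approx -0.36575$)
$\left(25496 + \frac{1}{z - 27407}\right) \left(-21231 - 18590\right) = \left(25496 + \frac{1}{- \frac{6827}{18666} - 27407}\right) \left(-21231 - 18590\right) = \left(25496 + \frac{1}{- \frac{511585889}{18666}}\right) \left(-39821\right) = \left(25496 - \frac{18666}{511585889}\right) \left(-39821\right) = \frac{13043393807278}{511585889} \left(-39821\right) = - \frac{519400984799617238}{511585889}$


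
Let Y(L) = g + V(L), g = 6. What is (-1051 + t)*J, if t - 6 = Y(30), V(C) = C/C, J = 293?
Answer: -304134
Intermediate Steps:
V(C) = 1
Y(L) = 7 (Y(L) = 6 + 1 = 7)
t = 13 (t = 6 + 7 = 13)
(-1051 + t)*J = (-1051 + 13)*293 = -1038*293 = -304134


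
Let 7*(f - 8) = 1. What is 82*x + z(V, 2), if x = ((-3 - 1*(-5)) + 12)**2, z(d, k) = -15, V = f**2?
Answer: 16057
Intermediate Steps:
f = 57/7 (f = 8 + (1/7)*1 = 8 + 1/7 = 57/7 ≈ 8.1429)
V = 3249/49 (V = (57/7)**2 = 3249/49 ≈ 66.306)
x = 196 (x = ((-3 + 5) + 12)**2 = (2 + 12)**2 = 14**2 = 196)
82*x + z(V, 2) = 82*196 - 15 = 16072 - 15 = 16057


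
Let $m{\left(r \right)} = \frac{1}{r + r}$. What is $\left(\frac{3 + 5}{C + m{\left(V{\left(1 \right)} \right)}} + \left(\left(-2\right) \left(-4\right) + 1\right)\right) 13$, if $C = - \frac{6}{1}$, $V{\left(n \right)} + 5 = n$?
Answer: $\frac{4901}{49} \approx 100.02$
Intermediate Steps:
$V{\left(n \right)} = -5 + n$
$C = -6$ ($C = \left(-6\right) 1 = -6$)
$m{\left(r \right)} = \frac{1}{2 r}$
$\left(\frac{3 + 5}{C + m{\left(V{\left(1 \right)} \right)}} + \left(\left(-2\right) \left(-4\right) + 1\right)\right) 13 = \left(\frac{3 + 5}{-6 + \frac{1}{2 \left(-5 + 1\right)}} + \left(\left(-2\right) \left(-4\right) + 1\right)\right) 13 = \left(\frac{8}{-6 + \frac{1}{2 \left(-4\right)}} + \left(8 + 1\right)\right) 13 = \left(\frac{8}{-6 + \frac{1}{2} \left(- \frac{1}{4}\right)} + 9\right) 13 = \left(\frac{8}{-6 - \frac{1}{8}} + 9\right) 13 = \left(\frac{8}{- \frac{49}{8}} + 9\right) 13 = \left(8 \left(- \frac{8}{49}\right) + 9\right) 13 = \left(- \frac{64}{49} + 9\right) 13 = \frac{377}{49} \cdot 13 = \frac{4901}{49}$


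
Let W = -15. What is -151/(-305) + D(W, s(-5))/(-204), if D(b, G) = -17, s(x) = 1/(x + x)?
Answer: 2117/3660 ≈ 0.57841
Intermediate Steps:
s(x) = 1/(2*x)
-151/(-305) + D(W, s(-5))/(-204) = -151/(-305) - 17/(-204) = -151*(-1/305) - 17*(-1/204) = 151/305 + 1/12 = 2117/3660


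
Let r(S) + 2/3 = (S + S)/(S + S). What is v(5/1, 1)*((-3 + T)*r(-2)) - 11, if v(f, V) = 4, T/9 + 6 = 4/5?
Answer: -387/5 ≈ -77.400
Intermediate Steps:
T = -234/5 (T = -54 + 9*(4/5) = -54 + 36/5 = -234/5 ≈ -46.800)
r(S) = 1/3 (r(S) = -2/3 + (S + S)/(S + S) = -2/3 + (2*S)/((2*S)) = -2/3 + (2*S)*(1/(2*S)) = -2/3 + 1 = 1/3)
v(5/1, 1)*((-3 + T)*r(-2)) - 11 = 4*((-3 - 234/5)*(1/3)) - 11 = 4*(-249/5*1/3) - 11 = 4*(-83/5) - 11 = -332/5 - 11 = -387/5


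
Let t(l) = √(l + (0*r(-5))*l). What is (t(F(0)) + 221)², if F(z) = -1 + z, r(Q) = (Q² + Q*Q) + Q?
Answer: (221 + I)² ≈ 48840.0 + 442.0*I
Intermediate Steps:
r(Q) = Q + 2*Q² (r(Q) = (Q² + Q²) + Q = 2*Q² + Q = Q + 2*Q²)
t(l) = √l (t(l) = √(l + (0*(-5*(1 + 2*(-5))))*l) = √(l + (0*(-5*(1 - 10)))*l) = √(l + (0*(-5*(-9)))*l) = √(l + (0*45)*l) = √(l + 0*l) = √(l + 0) = √l)
(t(F(0)) + 221)² = (√(-1 + 0) + 221)² = (√(-1) + 221)² = (I + 221)² = (221 + I)²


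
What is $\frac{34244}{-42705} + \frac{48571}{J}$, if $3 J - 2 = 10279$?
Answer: $\frac{1956870367}{146350035} \approx 13.371$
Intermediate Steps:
$J = 3427$ ($J = \frac{2}{3} + \frac{1}{3} \cdot 10279 = \frac{2}{3} + \frac{10279}{3} = 3427$)
$\frac{34244}{-42705} + \frac{48571}{J} = \frac{34244}{-42705} + \frac{48571}{3427} = 34244 \left(- \frac{1}{42705}\right) + 48571 \cdot \frac{1}{3427} = - \frac{34244}{42705} + \frac{48571}{3427} = \frac{1956870367}{146350035}$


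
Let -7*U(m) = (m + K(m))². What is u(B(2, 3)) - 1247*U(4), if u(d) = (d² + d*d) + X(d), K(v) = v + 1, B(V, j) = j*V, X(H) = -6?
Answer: 101469/7 ≈ 14496.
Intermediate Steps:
B(V, j) = V*j
K(v) = 1 + v
u(d) = -6 + 2*d² (u(d) = (d² + d*d) - 6 = (d² + d²) - 6 = 2*d² - 6 = -6 + 2*d²)
U(m) = -(1 + 2*m)²/7 (U(m) = -(m + (1 + m))²/7 = -(1 + 2*m)²/7)
u(B(2, 3)) - 1247*U(4) = (-6 + 2*(2*3)²) - (-1247)*(1 + 2*4)²/7 = (-6 + 2*6²) - (-1247)*(1 + 8)²/7 = (-6 + 2*36) - (-1247)*9²/7 = (-6 + 72) - (-1247)*81/7 = 66 - 1247*(-81/7) = 66 + 101007/7 = 101469/7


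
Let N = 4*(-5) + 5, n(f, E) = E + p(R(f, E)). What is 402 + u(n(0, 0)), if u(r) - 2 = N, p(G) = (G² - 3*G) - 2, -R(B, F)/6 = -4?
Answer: 389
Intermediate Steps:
R(B, F) = 24 (R(B, F) = -6*(-4) = 24)
p(G) = -2 + G² - 3*G
n(f, E) = 502 + E (n(f, E) = E + (-2 + 24² - 3*24) = E + (-2 + 576 - 72) = E + 502 = 502 + E)
N = -15 (N = -20 + 5 = -15)
u(r) = -13 (u(r) = 2 - 15 = -13)
402 + u(n(0, 0)) = 402 - 13 = 389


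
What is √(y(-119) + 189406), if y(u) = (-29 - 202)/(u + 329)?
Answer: √18940490/10 ≈ 435.21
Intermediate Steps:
y(u) = -231/(329 + u)
√(y(-119) + 189406) = √(-231/(329 - 119) + 189406) = √(-231/210 + 189406) = √(-231*1/210 + 189406) = √(-11/10 + 189406) = √(1894049/10) = √18940490/10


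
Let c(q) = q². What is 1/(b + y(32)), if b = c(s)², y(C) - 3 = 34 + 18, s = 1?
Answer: 1/56 ≈ 0.017857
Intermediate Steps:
y(C) = 55 (y(C) = 3 + (34 + 18) = 3 + 52 = 55)
b = 1 (b = (1²)² = 1² = 1)
1/(b + y(32)) = 1/(1 + 55) = 1/56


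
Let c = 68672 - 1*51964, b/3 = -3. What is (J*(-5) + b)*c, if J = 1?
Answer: -233912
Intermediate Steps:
b = -9 (b = 3*(-3) = -9)
c = 16708 (c = 68672 - 51964 = 16708)
(J*(-5) + b)*c = (1*(-5) - 9)*16708 = (-5 - 9)*16708 = -14*16708 = -233912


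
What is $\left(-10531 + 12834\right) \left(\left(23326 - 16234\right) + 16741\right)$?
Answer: $54887399$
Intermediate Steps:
$\left(-10531 + 12834\right) \left(\left(23326 - 16234\right) + 16741\right) = 2303 \left(7092 + 16741\right) = 2303 \cdot 23833 = 54887399$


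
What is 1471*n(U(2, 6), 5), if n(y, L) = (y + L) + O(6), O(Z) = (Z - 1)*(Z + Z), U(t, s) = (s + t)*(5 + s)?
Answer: 225063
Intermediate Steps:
U(t, s) = (5 + s)*(s + t)
O(Z) = 2*Z*(-1 + Z) (O(Z) = (-1 + Z)*(2*Z) = 2*Z*(-1 + Z))
n(y, L) = 60 + L + y (n(y, L) = (y + L) + 2*6*(-1 + 6) = (L + y) + 2*6*5 = (L + y) + 60 = 60 + L + y)
1471*n(U(2, 6), 5) = 1471*(60 + 5 + (6**2 + 5*6 + 5*2 + 6*2)) = 1471*(60 + 5 + (36 + 30 + 10 + 12)) = 1471*(60 + 5 + 88) = 1471*153 = 225063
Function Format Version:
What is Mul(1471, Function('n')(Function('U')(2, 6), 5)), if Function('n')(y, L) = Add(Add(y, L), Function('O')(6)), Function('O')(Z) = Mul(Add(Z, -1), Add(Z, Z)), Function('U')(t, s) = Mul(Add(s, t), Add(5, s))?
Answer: 225063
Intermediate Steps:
Function('U')(t, s) = Mul(Add(5, s), Add(s, t))
Function('O')(Z) = Mul(2, Z, Add(-1, Z)) (Function('O')(Z) = Mul(Add(-1, Z), Mul(2, Z)) = Mul(2, Z, Add(-1, Z)))
Function('n')(y, L) = Add(60, L, y) (Function('n')(y, L) = Add(Add(y, L), Mul(2, 6, Add(-1, 6))) = Add(Add(L, y), Mul(2, 6, 5)) = Add(Add(L, y), 60) = Add(60, L, y))
Mul(1471, Function('n')(Function('U')(2, 6), 5)) = Mul(1471, Add(60, 5, Add(Pow(6, 2), Mul(5, 6), Mul(5, 2), Mul(6, 2)))) = Mul(1471, Add(60, 5, Add(36, 30, 10, 12))) = Mul(1471, Add(60, 5, 88)) = Mul(1471, 153) = 225063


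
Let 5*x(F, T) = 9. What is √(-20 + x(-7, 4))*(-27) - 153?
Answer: -153 - 27*I*√455/5 ≈ -153.0 - 115.19*I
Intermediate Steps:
x(F, T) = 9/5 (x(F, T) = (⅕)*9 = 9/5)
√(-20 + x(-7, 4))*(-27) - 153 = √(-20 + 9/5)*(-27) - 153 = √(-91/5)*(-27) - 153 = (I*√455/5)*(-27) - 153 = -27*I*√455/5 - 153 = -153 - 27*I*√455/5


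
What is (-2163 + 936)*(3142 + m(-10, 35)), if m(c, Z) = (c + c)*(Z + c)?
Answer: -3241734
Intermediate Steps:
m(c, Z) = 2*c*(Z + c) (m(c, Z) = (2*c)*(Z + c) = 2*c*(Z + c))
(-2163 + 936)*(3142 + m(-10, 35)) = (-2163 + 936)*(3142 + 2*(-10)*(35 - 10)) = -1227*(3142 + 2*(-10)*25) = -1227*(3142 - 500) = -1227*2642 = -3241734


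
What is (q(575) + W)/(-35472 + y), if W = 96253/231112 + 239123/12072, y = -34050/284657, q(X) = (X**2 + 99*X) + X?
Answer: -9633139725667793117/880360913990572308 ≈ -10.942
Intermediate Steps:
q(X) = X**2 + 100*X
y = -34050/284657 (y = -34050*1/284657 = -34050/284657 ≈ -0.11962)
W = 1763317531/87187002 (W = 96253*(1/231112) + 239123*(1/12072) = 96253/231112 + 239123/12072 = 1763317531/87187002 ≈ 20.225)
(q(575) + W)/(-35472 + y) = (575*(100 + 575) + 1763317531/87187002)/(-35472 - 34050/284657) = (575*675 + 1763317531/87187002)/(-10097387154/284657) = (388125 + 1763317531/87187002)*(-284657/10097387154) = (33841218468781/87187002)*(-284657/10097387154) = -9633139725667793117/880360913990572308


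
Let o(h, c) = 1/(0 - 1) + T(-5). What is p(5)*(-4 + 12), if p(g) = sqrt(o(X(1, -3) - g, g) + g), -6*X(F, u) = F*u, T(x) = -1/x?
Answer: 8*sqrt(105)/5 ≈ 16.395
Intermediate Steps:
X(F, u) = -F*u/6
o(h, c) = -4/5 (o(h, c) = 1/(0 - 1) - 1/(-5) = 1/(-1) - 1*(-1/5) = -1 + 1/5 = -4/5)
p(g) = sqrt(-4/5 + g)
p(5)*(-4 + 12) = (sqrt(-20 + 25*5)/5)*(-4 + 12) = (sqrt(-20 + 125)/5)*8 = (sqrt(105)/5)*8 = 8*sqrt(105)/5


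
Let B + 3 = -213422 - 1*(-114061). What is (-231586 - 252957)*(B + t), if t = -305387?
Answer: 196119263793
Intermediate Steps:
B = -99364 (B = -3 + (-213422 - 1*(-114061)) = -3 + (-213422 + 114061) = -3 - 99361 = -99364)
(-231586 - 252957)*(B + t) = (-231586 - 252957)*(-99364 - 305387) = -484543*(-404751) = 196119263793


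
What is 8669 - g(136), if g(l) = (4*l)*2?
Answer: 7581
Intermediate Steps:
g(l) = 8*l
8669 - g(136) = 8669 - 8*136 = 8669 - 1*1088 = 8669 - 1088 = 7581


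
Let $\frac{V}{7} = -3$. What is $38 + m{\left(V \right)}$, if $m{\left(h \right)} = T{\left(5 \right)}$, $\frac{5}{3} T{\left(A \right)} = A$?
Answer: $41$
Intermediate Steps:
$V = -21$ ($V = 7 \left(-3\right) = -21$)
$T{\left(A \right)} = \frac{3 A}{5}$
$m{\left(h \right)} = 3$ ($m{\left(h \right)} = \frac{3}{5} \cdot 5 = 3$)
$38 + m{\left(V \right)} = 38 + 3 = 41$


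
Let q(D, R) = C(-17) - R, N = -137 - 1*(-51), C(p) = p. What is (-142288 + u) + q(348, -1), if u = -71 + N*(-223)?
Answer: -123197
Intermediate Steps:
N = -86 (N = -137 + 51 = -86)
q(D, R) = -17 - R
u = 19107 (u = -71 - 86*(-223) = -71 + 19178 = 19107)
(-142288 + u) + q(348, -1) = (-142288 + 19107) + (-17 - 1*(-1)) = -123181 + (-17 + 1) = -123181 - 16 = -123197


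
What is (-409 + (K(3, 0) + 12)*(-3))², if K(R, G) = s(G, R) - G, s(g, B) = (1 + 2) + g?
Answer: 206116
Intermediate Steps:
s(g, B) = 3 + g
K(R, G) = 3 (K(R, G) = (3 + G) - G = 3)
(-409 + (K(3, 0) + 12)*(-3))² = (-409 + (3 + 12)*(-3))² = (-409 + 15*(-3))² = (-409 - 45)² = (-454)² = 206116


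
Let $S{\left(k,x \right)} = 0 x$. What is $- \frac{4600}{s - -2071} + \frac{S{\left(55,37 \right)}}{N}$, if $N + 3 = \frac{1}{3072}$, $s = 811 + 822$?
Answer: $- \frac{575}{463} \approx -1.2419$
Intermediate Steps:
$s = 1633$
$S{\left(k,x \right)} = 0$
$N = - \frac{9215}{3072}$ ($N = -3 + \frac{1}{3072} = - \frac{9215}{3072} \approx -2.9997$)
$- \frac{4600}{s - -2071} + \frac{S{\left(55,37 \right)}}{N} = - \frac{4600}{1633 - -2071} + \frac{0}{- \frac{9215}{3072}} = - \frac{4600}{1633 + 2071} + 0 \left(- \frac{3072}{9215}\right) = - \frac{4600}{3704} + 0 = \left(-4600\right) \frac{1}{3704} + 0 = - \frac{575}{463} + 0 = - \frac{575}{463}$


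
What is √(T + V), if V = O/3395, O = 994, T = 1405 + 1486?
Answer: √680104345/485 ≈ 53.771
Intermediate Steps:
T = 2891
V = 142/485 (V = 994/3395 = 994*(1/3395) = 142/485 ≈ 0.29278)
√(T + V) = √(2891 + 142/485) = √(1402277/485) = √680104345/485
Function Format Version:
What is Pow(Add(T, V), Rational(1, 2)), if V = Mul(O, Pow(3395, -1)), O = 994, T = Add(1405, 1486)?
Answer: Mul(Rational(1, 485), Pow(680104345, Rational(1, 2))) ≈ 53.771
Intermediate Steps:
T = 2891
V = Rational(142, 485) (V = Mul(994, Pow(3395, -1)) = Mul(994, Rational(1, 3395)) = Rational(142, 485) ≈ 0.29278)
Pow(Add(T, V), Rational(1, 2)) = Pow(Add(2891, Rational(142, 485)), Rational(1, 2)) = Pow(Rational(1402277, 485), Rational(1, 2)) = Mul(Rational(1, 485), Pow(680104345, Rational(1, 2)))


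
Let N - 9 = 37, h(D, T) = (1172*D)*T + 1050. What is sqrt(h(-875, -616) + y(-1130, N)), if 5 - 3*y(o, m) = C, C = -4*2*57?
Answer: sqrt(5685382833)/3 ≈ 25134.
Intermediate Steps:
h(D, T) = 1050 + 1172*D*T (h(D, T) = 1172*D*T + 1050 = 1050 + 1172*D*T)
N = 46 (N = 9 + 37 = 46)
C = -456 (C = -8*57 = -456)
y(o, m) = 461/3 (y(o, m) = 5/3 - 1/3*(-456) = 5/3 + 152 = 461/3)
sqrt(h(-875, -616) + y(-1130, N)) = sqrt((1050 + 1172*(-875)*(-616)) + 461/3) = sqrt((1050 + 631708000) + 461/3) = sqrt(631709050 + 461/3) = sqrt(1895127611/3) = sqrt(5685382833)/3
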